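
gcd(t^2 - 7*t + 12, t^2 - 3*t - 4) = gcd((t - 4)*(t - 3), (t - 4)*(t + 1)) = t - 4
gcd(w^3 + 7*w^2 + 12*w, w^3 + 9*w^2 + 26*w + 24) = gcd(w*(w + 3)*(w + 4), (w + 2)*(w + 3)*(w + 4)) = w^2 + 7*w + 12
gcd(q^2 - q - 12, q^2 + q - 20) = q - 4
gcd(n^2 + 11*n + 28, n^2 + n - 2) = 1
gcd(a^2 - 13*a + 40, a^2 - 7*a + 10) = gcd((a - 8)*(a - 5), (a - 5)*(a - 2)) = a - 5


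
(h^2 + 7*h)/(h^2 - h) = (h + 7)/(h - 1)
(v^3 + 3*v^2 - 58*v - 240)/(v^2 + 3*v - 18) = (v^2 - 3*v - 40)/(v - 3)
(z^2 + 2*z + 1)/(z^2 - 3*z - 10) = (z^2 + 2*z + 1)/(z^2 - 3*z - 10)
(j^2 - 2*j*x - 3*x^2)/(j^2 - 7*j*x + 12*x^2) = (-j - x)/(-j + 4*x)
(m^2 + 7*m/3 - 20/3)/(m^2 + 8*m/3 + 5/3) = (3*m^2 + 7*m - 20)/(3*m^2 + 8*m + 5)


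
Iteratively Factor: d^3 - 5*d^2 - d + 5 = (d - 1)*(d^2 - 4*d - 5) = (d - 5)*(d - 1)*(d + 1)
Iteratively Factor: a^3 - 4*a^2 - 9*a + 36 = (a - 4)*(a^2 - 9) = (a - 4)*(a - 3)*(a + 3)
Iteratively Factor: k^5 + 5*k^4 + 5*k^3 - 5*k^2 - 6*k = (k + 2)*(k^4 + 3*k^3 - k^2 - 3*k) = (k + 2)*(k + 3)*(k^3 - k) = (k - 1)*(k + 2)*(k + 3)*(k^2 + k) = k*(k - 1)*(k + 2)*(k + 3)*(k + 1)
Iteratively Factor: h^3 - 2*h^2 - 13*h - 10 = (h - 5)*(h^2 + 3*h + 2) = (h - 5)*(h + 2)*(h + 1)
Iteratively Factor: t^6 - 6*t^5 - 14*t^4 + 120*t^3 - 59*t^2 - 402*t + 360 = (t - 3)*(t^5 - 3*t^4 - 23*t^3 + 51*t^2 + 94*t - 120) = (t - 3)*(t + 4)*(t^4 - 7*t^3 + 5*t^2 + 31*t - 30) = (t - 5)*(t - 3)*(t + 4)*(t^3 - 2*t^2 - 5*t + 6) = (t - 5)*(t - 3)*(t - 1)*(t + 4)*(t^2 - t - 6) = (t - 5)*(t - 3)*(t - 1)*(t + 2)*(t + 4)*(t - 3)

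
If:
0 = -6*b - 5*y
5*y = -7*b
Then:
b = 0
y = 0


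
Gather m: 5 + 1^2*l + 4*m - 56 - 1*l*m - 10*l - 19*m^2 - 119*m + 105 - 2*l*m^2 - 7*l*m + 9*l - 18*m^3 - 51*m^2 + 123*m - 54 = -18*m^3 + m^2*(-2*l - 70) + m*(8 - 8*l)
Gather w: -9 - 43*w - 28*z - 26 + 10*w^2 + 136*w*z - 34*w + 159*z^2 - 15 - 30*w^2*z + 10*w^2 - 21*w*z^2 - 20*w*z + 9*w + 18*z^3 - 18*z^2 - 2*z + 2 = w^2*(20 - 30*z) + w*(-21*z^2 + 116*z - 68) + 18*z^3 + 141*z^2 - 30*z - 48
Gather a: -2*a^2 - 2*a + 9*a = -2*a^2 + 7*a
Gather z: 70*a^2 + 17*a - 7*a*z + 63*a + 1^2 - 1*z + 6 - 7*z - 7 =70*a^2 + 80*a + z*(-7*a - 8)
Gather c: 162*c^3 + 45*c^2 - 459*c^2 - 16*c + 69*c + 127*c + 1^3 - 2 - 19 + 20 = 162*c^3 - 414*c^2 + 180*c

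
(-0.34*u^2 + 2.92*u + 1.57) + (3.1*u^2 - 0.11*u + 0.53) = 2.76*u^2 + 2.81*u + 2.1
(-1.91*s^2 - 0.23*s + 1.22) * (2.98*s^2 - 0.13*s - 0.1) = -5.6918*s^4 - 0.4371*s^3 + 3.8565*s^2 - 0.1356*s - 0.122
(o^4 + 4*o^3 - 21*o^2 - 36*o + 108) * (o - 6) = o^5 - 2*o^4 - 45*o^3 + 90*o^2 + 324*o - 648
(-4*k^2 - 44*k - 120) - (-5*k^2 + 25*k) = k^2 - 69*k - 120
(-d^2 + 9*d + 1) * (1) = -d^2 + 9*d + 1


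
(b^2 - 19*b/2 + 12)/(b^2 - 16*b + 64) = (b - 3/2)/(b - 8)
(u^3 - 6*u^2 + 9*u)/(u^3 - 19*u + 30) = u*(u - 3)/(u^2 + 3*u - 10)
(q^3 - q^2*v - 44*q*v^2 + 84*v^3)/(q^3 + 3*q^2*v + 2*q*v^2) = (q^3 - q^2*v - 44*q*v^2 + 84*v^3)/(q*(q^2 + 3*q*v + 2*v^2))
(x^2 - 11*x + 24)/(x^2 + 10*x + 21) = (x^2 - 11*x + 24)/(x^2 + 10*x + 21)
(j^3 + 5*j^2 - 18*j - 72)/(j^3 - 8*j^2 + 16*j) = (j^2 + 9*j + 18)/(j*(j - 4))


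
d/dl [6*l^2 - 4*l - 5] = 12*l - 4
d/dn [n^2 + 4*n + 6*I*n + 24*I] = 2*n + 4 + 6*I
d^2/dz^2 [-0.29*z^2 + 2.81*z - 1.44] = -0.580000000000000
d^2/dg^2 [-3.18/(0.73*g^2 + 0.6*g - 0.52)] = (3.389244*g^2 + 2.78568*g - 3.18*(1.46*g + 0.6)*(2.92*g + 1.2) - 2.414256)/(0.73*g^2 + 0.6*g - 0.52)^3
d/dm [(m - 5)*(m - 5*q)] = 2*m - 5*q - 5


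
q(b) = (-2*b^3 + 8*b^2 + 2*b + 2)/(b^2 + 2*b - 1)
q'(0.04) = -8.02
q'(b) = (-2*b - 2)*(-2*b^3 + 8*b^2 + 2*b + 2)/(b^2 + 2*b - 1)^2 + (-6*b^2 + 16*b + 2)/(b^2 + 2*b - 1)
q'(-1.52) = 29.43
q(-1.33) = -9.62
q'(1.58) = -1.46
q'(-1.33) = 19.17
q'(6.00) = -1.69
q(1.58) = 3.70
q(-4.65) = 32.39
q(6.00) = -2.77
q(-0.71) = -2.78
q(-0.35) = -1.50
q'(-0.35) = 1.51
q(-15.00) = 43.93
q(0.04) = -2.28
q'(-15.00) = -1.85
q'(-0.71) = 5.62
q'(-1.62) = 37.98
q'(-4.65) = 3.03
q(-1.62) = -17.49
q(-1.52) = -14.15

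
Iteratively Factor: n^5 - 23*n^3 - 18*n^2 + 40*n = (n - 5)*(n^4 + 5*n^3 + 2*n^2 - 8*n) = (n - 5)*(n + 4)*(n^3 + n^2 - 2*n) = n*(n - 5)*(n + 4)*(n^2 + n - 2) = n*(n - 5)*(n - 1)*(n + 4)*(n + 2)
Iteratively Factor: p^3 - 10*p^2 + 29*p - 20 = (p - 5)*(p^2 - 5*p + 4) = (p - 5)*(p - 4)*(p - 1)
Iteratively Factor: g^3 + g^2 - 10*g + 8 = (g - 2)*(g^2 + 3*g - 4) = (g - 2)*(g - 1)*(g + 4)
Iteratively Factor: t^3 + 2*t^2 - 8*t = (t - 2)*(t^2 + 4*t) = t*(t - 2)*(t + 4)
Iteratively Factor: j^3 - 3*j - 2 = (j + 1)*(j^2 - j - 2) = (j + 1)^2*(j - 2)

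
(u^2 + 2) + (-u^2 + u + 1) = u + 3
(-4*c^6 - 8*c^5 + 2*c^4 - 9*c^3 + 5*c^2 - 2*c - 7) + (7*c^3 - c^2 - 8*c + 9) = -4*c^6 - 8*c^5 + 2*c^4 - 2*c^3 + 4*c^2 - 10*c + 2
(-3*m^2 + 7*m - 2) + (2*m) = -3*m^2 + 9*m - 2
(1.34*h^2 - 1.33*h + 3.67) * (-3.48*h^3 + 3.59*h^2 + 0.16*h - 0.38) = -4.6632*h^5 + 9.439*h^4 - 17.3319*h^3 + 12.4533*h^2 + 1.0926*h - 1.3946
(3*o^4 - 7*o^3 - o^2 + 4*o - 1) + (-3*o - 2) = 3*o^4 - 7*o^3 - o^2 + o - 3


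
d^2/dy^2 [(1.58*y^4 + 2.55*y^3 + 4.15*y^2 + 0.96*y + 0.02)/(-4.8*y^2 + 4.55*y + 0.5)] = (-72.8063999999999*y^6 + 207.0432*y^5 - 173.5077*y^4 - 400.84355*y^3 - 102.0723*y^2 - 15.0282*y + 1.3689)/(110.592*y^6 - 314.496*y^5 + 263.556*y^4 - 28.676375*y^3 - 27.45375*y^2 - 3.4125*y - 0.125)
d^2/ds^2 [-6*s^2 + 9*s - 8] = -12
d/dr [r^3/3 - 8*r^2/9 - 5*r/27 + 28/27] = r^2 - 16*r/9 - 5/27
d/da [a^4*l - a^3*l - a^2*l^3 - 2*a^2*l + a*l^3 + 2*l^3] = l*(4*a^3 - 3*a^2 - 2*a*l^2 - 4*a + l^2)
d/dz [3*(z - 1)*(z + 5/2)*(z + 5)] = 9*z^2 + 39*z + 15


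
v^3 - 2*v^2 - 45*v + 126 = (v - 6)*(v - 3)*(v + 7)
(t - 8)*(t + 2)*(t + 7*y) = t^3 + 7*t^2*y - 6*t^2 - 42*t*y - 16*t - 112*y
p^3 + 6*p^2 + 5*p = p*(p + 1)*(p + 5)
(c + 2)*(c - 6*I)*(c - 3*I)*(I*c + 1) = I*c^4 + 10*c^3 + 2*I*c^3 + 20*c^2 - 27*I*c^2 - 18*c - 54*I*c - 36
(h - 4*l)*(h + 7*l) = h^2 + 3*h*l - 28*l^2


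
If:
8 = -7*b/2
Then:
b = -16/7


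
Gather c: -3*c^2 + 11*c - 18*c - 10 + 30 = -3*c^2 - 7*c + 20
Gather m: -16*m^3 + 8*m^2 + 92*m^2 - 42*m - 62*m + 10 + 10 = -16*m^3 + 100*m^2 - 104*m + 20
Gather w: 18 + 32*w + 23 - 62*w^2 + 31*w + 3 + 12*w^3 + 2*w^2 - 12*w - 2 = 12*w^3 - 60*w^2 + 51*w + 42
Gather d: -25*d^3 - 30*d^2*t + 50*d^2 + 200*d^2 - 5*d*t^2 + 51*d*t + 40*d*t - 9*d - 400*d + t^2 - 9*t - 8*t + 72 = -25*d^3 + d^2*(250 - 30*t) + d*(-5*t^2 + 91*t - 409) + t^2 - 17*t + 72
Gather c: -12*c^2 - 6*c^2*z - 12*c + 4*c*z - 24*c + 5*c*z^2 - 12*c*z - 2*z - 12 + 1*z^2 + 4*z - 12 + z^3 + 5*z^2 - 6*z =c^2*(-6*z - 12) + c*(5*z^2 - 8*z - 36) + z^3 + 6*z^2 - 4*z - 24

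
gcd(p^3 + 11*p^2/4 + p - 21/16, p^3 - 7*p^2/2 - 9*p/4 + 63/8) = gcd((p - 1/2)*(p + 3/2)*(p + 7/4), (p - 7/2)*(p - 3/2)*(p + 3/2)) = p + 3/2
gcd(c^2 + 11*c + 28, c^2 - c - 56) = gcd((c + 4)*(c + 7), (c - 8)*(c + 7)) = c + 7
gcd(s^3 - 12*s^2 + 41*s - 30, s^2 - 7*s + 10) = s - 5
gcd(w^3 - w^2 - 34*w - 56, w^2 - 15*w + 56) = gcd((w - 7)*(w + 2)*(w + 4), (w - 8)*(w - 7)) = w - 7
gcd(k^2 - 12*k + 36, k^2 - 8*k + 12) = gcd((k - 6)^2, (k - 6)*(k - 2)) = k - 6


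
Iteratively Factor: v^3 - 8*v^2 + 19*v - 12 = (v - 3)*(v^2 - 5*v + 4) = (v - 4)*(v - 3)*(v - 1)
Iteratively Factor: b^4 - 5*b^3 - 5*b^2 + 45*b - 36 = (b - 4)*(b^3 - b^2 - 9*b + 9) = (b - 4)*(b - 1)*(b^2 - 9) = (b - 4)*(b - 3)*(b - 1)*(b + 3)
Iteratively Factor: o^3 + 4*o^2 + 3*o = (o)*(o^2 + 4*o + 3) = o*(o + 3)*(o + 1)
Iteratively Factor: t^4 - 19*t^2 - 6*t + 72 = (t - 2)*(t^3 + 2*t^2 - 15*t - 36) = (t - 4)*(t - 2)*(t^2 + 6*t + 9) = (t - 4)*(t - 2)*(t + 3)*(t + 3)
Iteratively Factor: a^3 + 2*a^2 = (a + 2)*(a^2) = a*(a + 2)*(a)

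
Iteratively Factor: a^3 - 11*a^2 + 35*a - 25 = (a - 1)*(a^2 - 10*a + 25) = (a - 5)*(a - 1)*(a - 5)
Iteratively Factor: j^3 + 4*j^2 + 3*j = (j)*(j^2 + 4*j + 3) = j*(j + 1)*(j + 3)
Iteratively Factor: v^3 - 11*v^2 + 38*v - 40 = (v - 5)*(v^2 - 6*v + 8) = (v - 5)*(v - 4)*(v - 2)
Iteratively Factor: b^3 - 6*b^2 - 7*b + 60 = (b - 5)*(b^2 - b - 12) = (b - 5)*(b + 3)*(b - 4)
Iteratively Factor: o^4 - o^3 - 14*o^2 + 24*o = (o - 2)*(o^3 + o^2 - 12*o) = o*(o - 2)*(o^2 + o - 12) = o*(o - 2)*(o + 4)*(o - 3)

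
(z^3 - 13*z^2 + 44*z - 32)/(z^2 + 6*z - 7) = (z^2 - 12*z + 32)/(z + 7)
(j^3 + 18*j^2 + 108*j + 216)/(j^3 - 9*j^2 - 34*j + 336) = (j^2 + 12*j + 36)/(j^2 - 15*j + 56)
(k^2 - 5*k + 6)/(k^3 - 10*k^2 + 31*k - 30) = 1/(k - 5)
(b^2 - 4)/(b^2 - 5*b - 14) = (b - 2)/(b - 7)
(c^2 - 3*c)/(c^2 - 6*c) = (c - 3)/(c - 6)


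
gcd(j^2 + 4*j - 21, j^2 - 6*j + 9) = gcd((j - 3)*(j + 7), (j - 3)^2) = j - 3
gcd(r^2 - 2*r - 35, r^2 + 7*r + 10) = r + 5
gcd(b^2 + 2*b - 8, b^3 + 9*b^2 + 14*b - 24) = b + 4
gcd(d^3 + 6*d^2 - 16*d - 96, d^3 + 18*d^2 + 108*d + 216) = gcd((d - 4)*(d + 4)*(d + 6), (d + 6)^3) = d + 6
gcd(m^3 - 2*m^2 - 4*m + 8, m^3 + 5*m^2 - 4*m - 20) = m^2 - 4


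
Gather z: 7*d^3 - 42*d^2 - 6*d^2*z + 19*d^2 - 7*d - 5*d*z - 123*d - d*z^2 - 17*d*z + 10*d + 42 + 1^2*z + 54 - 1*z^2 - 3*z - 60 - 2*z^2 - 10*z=7*d^3 - 23*d^2 - 120*d + z^2*(-d - 3) + z*(-6*d^2 - 22*d - 12) + 36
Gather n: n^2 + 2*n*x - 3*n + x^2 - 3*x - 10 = n^2 + n*(2*x - 3) + x^2 - 3*x - 10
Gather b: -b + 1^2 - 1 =-b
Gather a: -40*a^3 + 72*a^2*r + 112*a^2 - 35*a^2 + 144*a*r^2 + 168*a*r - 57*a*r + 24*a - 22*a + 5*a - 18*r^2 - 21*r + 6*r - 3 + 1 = -40*a^3 + a^2*(72*r + 77) + a*(144*r^2 + 111*r + 7) - 18*r^2 - 15*r - 2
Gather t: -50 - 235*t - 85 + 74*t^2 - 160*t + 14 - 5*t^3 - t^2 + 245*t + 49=-5*t^3 + 73*t^2 - 150*t - 72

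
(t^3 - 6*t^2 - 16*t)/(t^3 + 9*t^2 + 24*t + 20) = t*(t - 8)/(t^2 + 7*t + 10)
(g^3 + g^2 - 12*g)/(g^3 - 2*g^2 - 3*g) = (g + 4)/(g + 1)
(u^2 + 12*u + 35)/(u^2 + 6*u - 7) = (u + 5)/(u - 1)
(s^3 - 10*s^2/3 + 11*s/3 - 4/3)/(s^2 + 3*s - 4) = (3*s^2 - 7*s + 4)/(3*(s + 4))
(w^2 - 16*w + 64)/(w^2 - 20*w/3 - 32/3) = 3*(w - 8)/(3*w + 4)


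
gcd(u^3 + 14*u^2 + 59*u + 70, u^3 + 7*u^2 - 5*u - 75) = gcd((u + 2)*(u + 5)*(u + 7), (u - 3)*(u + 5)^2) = u + 5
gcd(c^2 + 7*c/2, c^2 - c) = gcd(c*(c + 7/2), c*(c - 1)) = c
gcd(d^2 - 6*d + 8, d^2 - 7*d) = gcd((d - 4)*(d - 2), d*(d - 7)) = 1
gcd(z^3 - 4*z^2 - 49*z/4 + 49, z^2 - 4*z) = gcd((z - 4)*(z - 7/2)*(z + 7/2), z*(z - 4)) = z - 4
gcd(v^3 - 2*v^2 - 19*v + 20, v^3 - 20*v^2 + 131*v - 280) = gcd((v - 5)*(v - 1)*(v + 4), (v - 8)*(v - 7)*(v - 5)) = v - 5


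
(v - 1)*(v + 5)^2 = v^3 + 9*v^2 + 15*v - 25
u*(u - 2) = u^2 - 2*u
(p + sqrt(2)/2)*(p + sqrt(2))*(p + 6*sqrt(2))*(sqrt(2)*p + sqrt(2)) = sqrt(2)*p^4 + sqrt(2)*p^3 + 15*p^3 + 15*p^2 + 19*sqrt(2)*p^2 + 12*p + 19*sqrt(2)*p + 12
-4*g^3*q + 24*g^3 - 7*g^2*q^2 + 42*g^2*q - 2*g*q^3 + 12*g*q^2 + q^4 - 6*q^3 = (-4*g + q)*(g + q)^2*(q - 6)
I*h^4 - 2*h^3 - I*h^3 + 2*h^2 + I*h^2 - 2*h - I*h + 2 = (h - I)*(h + I)*(h + 2*I)*(I*h - I)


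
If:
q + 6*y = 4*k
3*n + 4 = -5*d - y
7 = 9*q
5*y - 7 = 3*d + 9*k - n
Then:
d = -53*y/28 - 121/56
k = 3*y/2 + 7/36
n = 79*y/28 + 127/56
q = 7/9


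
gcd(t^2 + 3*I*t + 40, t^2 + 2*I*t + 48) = t + 8*I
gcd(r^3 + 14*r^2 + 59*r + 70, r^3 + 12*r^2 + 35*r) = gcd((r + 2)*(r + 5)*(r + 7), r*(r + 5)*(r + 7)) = r^2 + 12*r + 35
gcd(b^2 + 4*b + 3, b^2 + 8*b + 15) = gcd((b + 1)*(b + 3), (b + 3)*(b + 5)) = b + 3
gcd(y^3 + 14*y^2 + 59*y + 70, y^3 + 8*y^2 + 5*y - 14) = y^2 + 9*y + 14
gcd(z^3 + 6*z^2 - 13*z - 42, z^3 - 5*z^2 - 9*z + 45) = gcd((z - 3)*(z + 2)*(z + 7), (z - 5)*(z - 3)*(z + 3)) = z - 3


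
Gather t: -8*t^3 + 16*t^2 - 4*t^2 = -8*t^3 + 12*t^2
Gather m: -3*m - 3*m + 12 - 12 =-6*m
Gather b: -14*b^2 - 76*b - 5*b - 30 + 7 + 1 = -14*b^2 - 81*b - 22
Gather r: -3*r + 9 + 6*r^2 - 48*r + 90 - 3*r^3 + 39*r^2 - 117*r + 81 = -3*r^3 + 45*r^2 - 168*r + 180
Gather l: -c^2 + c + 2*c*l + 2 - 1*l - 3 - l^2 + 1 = -c^2 + c - l^2 + l*(2*c - 1)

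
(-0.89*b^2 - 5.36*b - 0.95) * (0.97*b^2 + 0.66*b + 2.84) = -0.8633*b^4 - 5.7866*b^3 - 6.9867*b^2 - 15.8494*b - 2.698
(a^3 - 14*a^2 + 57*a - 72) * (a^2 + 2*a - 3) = a^5 - 12*a^4 + 26*a^3 + 84*a^2 - 315*a + 216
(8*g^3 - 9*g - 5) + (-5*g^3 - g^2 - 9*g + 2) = 3*g^3 - g^2 - 18*g - 3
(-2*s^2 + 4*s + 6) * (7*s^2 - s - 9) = -14*s^4 + 30*s^3 + 56*s^2 - 42*s - 54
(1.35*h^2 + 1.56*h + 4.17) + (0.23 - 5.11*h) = 1.35*h^2 - 3.55*h + 4.4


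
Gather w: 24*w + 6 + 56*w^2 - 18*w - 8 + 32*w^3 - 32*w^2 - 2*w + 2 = 32*w^3 + 24*w^2 + 4*w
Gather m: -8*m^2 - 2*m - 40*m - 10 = -8*m^2 - 42*m - 10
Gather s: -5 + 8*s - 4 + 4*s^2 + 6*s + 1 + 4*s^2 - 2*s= 8*s^2 + 12*s - 8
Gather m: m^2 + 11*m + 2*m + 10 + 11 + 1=m^2 + 13*m + 22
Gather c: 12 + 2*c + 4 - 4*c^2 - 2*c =16 - 4*c^2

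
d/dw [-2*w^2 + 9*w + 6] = 9 - 4*w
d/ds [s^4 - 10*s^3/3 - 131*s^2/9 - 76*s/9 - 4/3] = 4*s^3 - 10*s^2 - 262*s/9 - 76/9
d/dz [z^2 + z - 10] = 2*z + 1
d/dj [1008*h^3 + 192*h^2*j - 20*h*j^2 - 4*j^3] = 192*h^2 - 40*h*j - 12*j^2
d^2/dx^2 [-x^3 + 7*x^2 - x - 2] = 14 - 6*x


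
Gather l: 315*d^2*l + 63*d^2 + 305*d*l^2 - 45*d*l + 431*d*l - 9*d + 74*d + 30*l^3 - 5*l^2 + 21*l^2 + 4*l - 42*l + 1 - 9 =63*d^2 + 65*d + 30*l^3 + l^2*(305*d + 16) + l*(315*d^2 + 386*d - 38) - 8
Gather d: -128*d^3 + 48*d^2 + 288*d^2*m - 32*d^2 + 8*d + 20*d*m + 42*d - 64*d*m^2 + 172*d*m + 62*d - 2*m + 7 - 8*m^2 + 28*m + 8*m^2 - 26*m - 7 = -128*d^3 + d^2*(288*m + 16) + d*(-64*m^2 + 192*m + 112)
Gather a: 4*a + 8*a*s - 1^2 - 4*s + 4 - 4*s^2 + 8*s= a*(8*s + 4) - 4*s^2 + 4*s + 3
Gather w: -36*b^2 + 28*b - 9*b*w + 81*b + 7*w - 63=-36*b^2 + 109*b + w*(7 - 9*b) - 63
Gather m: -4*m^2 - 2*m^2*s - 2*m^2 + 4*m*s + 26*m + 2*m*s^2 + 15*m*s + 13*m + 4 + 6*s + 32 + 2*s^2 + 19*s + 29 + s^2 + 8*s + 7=m^2*(-2*s - 6) + m*(2*s^2 + 19*s + 39) + 3*s^2 + 33*s + 72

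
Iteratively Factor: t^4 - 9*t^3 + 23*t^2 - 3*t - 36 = (t - 3)*(t^3 - 6*t^2 + 5*t + 12) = (t - 3)*(t + 1)*(t^2 - 7*t + 12) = (t - 3)^2*(t + 1)*(t - 4)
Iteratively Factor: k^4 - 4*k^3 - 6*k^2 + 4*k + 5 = (k + 1)*(k^3 - 5*k^2 - k + 5) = (k - 1)*(k + 1)*(k^2 - 4*k - 5) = (k - 5)*(k - 1)*(k + 1)*(k + 1)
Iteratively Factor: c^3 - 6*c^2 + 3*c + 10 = (c - 2)*(c^2 - 4*c - 5) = (c - 2)*(c + 1)*(c - 5)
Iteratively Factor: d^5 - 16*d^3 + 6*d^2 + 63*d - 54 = (d + 3)*(d^4 - 3*d^3 - 7*d^2 + 27*d - 18) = (d - 1)*(d + 3)*(d^3 - 2*d^2 - 9*d + 18) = (d - 1)*(d + 3)^2*(d^2 - 5*d + 6) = (d - 2)*(d - 1)*(d + 3)^2*(d - 3)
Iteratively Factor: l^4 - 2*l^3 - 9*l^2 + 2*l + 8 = (l + 2)*(l^3 - 4*l^2 - l + 4) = (l - 1)*(l + 2)*(l^2 - 3*l - 4) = (l - 4)*(l - 1)*(l + 2)*(l + 1)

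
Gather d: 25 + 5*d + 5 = 5*d + 30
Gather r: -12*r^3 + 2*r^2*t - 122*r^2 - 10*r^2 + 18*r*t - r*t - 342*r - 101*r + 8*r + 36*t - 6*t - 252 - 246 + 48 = -12*r^3 + r^2*(2*t - 132) + r*(17*t - 435) + 30*t - 450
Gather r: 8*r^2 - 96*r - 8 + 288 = 8*r^2 - 96*r + 280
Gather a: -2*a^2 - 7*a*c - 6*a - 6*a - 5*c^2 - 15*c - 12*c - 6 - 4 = -2*a^2 + a*(-7*c - 12) - 5*c^2 - 27*c - 10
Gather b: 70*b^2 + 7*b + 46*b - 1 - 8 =70*b^2 + 53*b - 9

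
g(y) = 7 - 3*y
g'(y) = -3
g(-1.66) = 11.98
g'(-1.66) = -3.00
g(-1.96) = 12.88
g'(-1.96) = -3.00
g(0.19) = 6.43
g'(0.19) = -3.00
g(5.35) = -9.05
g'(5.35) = -3.00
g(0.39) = 5.83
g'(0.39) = -3.00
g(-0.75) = 9.25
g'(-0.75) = -3.00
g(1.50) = 2.50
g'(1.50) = -3.00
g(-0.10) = 7.30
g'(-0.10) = -3.00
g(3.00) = -2.00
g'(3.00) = -3.00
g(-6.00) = 25.00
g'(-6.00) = -3.00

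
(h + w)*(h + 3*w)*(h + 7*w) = h^3 + 11*h^2*w + 31*h*w^2 + 21*w^3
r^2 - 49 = (r - 7)*(r + 7)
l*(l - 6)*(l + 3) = l^3 - 3*l^2 - 18*l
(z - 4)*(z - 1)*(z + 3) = z^3 - 2*z^2 - 11*z + 12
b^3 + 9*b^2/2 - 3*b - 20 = (b - 2)*(b + 5/2)*(b + 4)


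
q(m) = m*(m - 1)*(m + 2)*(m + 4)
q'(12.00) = 9112.00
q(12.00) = 29568.00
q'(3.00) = 247.00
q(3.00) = 210.00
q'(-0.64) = -5.46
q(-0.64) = 4.80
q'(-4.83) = -128.10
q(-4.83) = 66.14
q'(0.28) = -5.62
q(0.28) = -1.97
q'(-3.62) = -15.67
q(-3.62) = -10.30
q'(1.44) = 40.81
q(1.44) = 11.86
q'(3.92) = 479.12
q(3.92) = 536.68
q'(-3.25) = 0.12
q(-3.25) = -12.95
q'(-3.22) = 1.10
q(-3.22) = -12.93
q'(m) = m*(m - 1)*(m + 2) + m*(m - 1)*(m + 4) + m*(m + 2)*(m + 4) + (m - 1)*(m + 2)*(m + 4)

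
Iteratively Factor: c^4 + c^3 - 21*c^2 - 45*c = (c - 5)*(c^3 + 6*c^2 + 9*c) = (c - 5)*(c + 3)*(c^2 + 3*c) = (c - 5)*(c + 3)^2*(c)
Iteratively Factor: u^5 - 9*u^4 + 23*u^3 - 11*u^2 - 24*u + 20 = (u - 1)*(u^4 - 8*u^3 + 15*u^2 + 4*u - 20) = (u - 2)*(u - 1)*(u^3 - 6*u^2 + 3*u + 10) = (u - 5)*(u - 2)*(u - 1)*(u^2 - u - 2) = (u - 5)*(u - 2)^2*(u - 1)*(u + 1)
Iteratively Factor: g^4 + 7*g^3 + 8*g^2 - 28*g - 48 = (g - 2)*(g^3 + 9*g^2 + 26*g + 24) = (g - 2)*(g + 2)*(g^2 + 7*g + 12) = (g - 2)*(g + 2)*(g + 4)*(g + 3)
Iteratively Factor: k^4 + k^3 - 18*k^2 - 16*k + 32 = (k - 1)*(k^3 + 2*k^2 - 16*k - 32) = (k - 4)*(k - 1)*(k^2 + 6*k + 8) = (k - 4)*(k - 1)*(k + 4)*(k + 2)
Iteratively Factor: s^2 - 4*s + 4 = (s - 2)*(s - 2)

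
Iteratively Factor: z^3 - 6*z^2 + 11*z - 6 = (z - 1)*(z^2 - 5*z + 6) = (z - 2)*(z - 1)*(z - 3)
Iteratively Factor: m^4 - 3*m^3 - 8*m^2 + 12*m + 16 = (m - 2)*(m^3 - m^2 - 10*m - 8) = (m - 2)*(m + 2)*(m^2 - 3*m - 4) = (m - 2)*(m + 1)*(m + 2)*(m - 4)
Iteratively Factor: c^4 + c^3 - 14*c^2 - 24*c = (c - 4)*(c^3 + 5*c^2 + 6*c) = c*(c - 4)*(c^2 + 5*c + 6) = c*(c - 4)*(c + 3)*(c + 2)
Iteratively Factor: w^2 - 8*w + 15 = (w - 5)*(w - 3)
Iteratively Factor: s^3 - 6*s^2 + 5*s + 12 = (s - 4)*(s^2 - 2*s - 3) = (s - 4)*(s + 1)*(s - 3)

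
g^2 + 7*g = g*(g + 7)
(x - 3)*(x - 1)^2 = x^3 - 5*x^2 + 7*x - 3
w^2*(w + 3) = w^3 + 3*w^2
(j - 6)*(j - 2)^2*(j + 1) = j^4 - 9*j^3 + 18*j^2 + 4*j - 24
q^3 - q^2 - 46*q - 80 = (q - 8)*(q + 2)*(q + 5)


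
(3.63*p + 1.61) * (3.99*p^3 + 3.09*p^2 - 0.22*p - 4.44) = 14.4837*p^4 + 17.6406*p^3 + 4.1763*p^2 - 16.4714*p - 7.1484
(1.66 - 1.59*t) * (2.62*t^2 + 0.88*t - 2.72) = -4.1658*t^3 + 2.95*t^2 + 5.7856*t - 4.5152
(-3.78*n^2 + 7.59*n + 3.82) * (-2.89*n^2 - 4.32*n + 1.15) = 10.9242*n^4 - 5.6055*n^3 - 48.1756*n^2 - 7.7739*n + 4.393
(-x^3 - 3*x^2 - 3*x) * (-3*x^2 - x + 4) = 3*x^5 + 10*x^4 + 8*x^3 - 9*x^2 - 12*x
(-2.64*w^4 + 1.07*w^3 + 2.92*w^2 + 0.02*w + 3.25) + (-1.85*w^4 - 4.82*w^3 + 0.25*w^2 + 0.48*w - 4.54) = -4.49*w^4 - 3.75*w^3 + 3.17*w^2 + 0.5*w - 1.29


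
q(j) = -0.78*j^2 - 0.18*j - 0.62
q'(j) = -1.56*j - 0.18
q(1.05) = -1.67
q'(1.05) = -1.82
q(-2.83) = -6.36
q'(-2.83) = 4.23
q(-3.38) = -8.92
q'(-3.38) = 5.09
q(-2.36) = -4.54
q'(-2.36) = 3.50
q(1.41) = -2.42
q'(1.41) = -2.38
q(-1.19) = -1.51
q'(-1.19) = 1.68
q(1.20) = -1.96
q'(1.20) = -2.05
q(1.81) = -3.50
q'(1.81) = -3.00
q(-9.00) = -62.18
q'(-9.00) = 13.86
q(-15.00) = -173.42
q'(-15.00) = 23.22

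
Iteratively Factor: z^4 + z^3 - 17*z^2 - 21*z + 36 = (z + 3)*(z^3 - 2*z^2 - 11*z + 12) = (z - 4)*(z + 3)*(z^2 + 2*z - 3) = (z - 4)*(z + 3)^2*(z - 1)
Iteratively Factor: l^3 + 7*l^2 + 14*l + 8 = (l + 2)*(l^2 + 5*l + 4) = (l + 1)*(l + 2)*(l + 4)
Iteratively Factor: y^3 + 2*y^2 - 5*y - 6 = (y + 1)*(y^2 + y - 6) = (y - 2)*(y + 1)*(y + 3)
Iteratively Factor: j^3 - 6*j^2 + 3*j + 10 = (j + 1)*(j^2 - 7*j + 10) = (j - 2)*(j + 1)*(j - 5)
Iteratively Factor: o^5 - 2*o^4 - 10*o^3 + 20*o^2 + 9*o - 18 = (o - 2)*(o^4 - 10*o^2 + 9) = (o - 2)*(o + 3)*(o^3 - 3*o^2 - o + 3) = (o - 2)*(o - 1)*(o + 3)*(o^2 - 2*o - 3) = (o - 3)*(o - 2)*(o - 1)*(o + 3)*(o + 1)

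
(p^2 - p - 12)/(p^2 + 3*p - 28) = (p + 3)/(p + 7)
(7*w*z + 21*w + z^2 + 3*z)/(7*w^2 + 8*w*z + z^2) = (z + 3)/(w + z)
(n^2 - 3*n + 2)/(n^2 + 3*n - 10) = (n - 1)/(n + 5)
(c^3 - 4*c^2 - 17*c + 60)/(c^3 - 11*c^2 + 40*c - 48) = (c^2 - c - 20)/(c^2 - 8*c + 16)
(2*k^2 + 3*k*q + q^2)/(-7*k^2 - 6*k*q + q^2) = (2*k + q)/(-7*k + q)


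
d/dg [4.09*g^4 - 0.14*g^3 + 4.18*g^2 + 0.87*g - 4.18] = 16.36*g^3 - 0.42*g^2 + 8.36*g + 0.87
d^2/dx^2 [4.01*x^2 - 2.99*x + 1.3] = 8.02000000000000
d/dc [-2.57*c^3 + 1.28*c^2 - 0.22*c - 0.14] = -7.71*c^2 + 2.56*c - 0.22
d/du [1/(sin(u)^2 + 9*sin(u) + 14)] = -(2*sin(u) + 9)*cos(u)/(sin(u)^2 + 9*sin(u) + 14)^2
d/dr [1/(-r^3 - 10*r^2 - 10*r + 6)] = (3*r^2 + 20*r + 10)/(r^3 + 10*r^2 + 10*r - 6)^2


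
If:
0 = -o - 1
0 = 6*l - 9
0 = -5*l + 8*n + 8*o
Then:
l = 3/2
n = 31/16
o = -1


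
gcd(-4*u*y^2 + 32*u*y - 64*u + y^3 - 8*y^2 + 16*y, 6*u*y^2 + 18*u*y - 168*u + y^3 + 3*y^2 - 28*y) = y - 4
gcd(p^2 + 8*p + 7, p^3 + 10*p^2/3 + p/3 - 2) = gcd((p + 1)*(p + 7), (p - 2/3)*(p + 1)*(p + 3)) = p + 1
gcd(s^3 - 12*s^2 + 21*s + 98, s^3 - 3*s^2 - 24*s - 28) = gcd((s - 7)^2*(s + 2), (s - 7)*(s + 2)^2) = s^2 - 5*s - 14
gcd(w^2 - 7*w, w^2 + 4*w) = w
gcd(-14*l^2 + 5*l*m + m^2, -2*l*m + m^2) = 2*l - m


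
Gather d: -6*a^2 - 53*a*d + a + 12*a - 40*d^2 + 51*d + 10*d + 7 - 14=-6*a^2 + 13*a - 40*d^2 + d*(61 - 53*a) - 7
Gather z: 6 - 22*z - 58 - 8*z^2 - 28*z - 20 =-8*z^2 - 50*z - 72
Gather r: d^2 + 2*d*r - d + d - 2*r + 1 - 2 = d^2 + r*(2*d - 2) - 1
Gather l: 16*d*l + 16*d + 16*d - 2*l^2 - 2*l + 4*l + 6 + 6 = 32*d - 2*l^2 + l*(16*d + 2) + 12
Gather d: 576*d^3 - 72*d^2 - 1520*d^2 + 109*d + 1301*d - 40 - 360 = 576*d^3 - 1592*d^2 + 1410*d - 400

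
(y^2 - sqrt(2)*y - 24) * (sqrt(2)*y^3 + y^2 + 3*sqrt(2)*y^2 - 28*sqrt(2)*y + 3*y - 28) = sqrt(2)*y^5 - y^4 + 3*sqrt(2)*y^4 - 53*sqrt(2)*y^3 - 3*y^3 - 75*sqrt(2)*y^2 + 4*y^2 - 72*y + 700*sqrt(2)*y + 672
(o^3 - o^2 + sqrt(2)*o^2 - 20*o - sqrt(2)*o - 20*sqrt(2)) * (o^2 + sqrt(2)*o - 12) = o^5 - o^4 + 2*sqrt(2)*o^4 - 30*o^3 - 2*sqrt(2)*o^3 - 52*sqrt(2)*o^2 + 10*o^2 + 12*sqrt(2)*o + 200*o + 240*sqrt(2)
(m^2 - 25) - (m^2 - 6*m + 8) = 6*m - 33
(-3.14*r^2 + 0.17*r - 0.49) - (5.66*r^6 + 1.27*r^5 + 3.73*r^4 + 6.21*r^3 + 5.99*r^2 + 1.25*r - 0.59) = -5.66*r^6 - 1.27*r^5 - 3.73*r^4 - 6.21*r^3 - 9.13*r^2 - 1.08*r + 0.1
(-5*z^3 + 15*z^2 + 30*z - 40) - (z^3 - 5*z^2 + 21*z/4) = -6*z^3 + 20*z^2 + 99*z/4 - 40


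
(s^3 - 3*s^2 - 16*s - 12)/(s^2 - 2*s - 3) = (s^2 - 4*s - 12)/(s - 3)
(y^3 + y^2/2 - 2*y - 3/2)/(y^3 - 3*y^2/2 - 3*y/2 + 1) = (2*y^2 - y - 3)/(2*y^2 - 5*y + 2)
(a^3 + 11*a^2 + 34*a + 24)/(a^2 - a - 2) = (a^2 + 10*a + 24)/(a - 2)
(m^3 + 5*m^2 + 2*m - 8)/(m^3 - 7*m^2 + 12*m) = (m^3 + 5*m^2 + 2*m - 8)/(m*(m^2 - 7*m + 12))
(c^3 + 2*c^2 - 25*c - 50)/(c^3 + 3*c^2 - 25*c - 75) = (c + 2)/(c + 3)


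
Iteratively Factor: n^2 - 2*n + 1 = (n - 1)*(n - 1)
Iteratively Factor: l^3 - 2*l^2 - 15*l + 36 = (l - 3)*(l^2 + l - 12) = (l - 3)^2*(l + 4)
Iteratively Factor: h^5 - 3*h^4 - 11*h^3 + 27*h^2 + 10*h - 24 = (h - 1)*(h^4 - 2*h^3 - 13*h^2 + 14*h + 24) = (h - 1)*(h + 3)*(h^3 - 5*h^2 + 2*h + 8) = (h - 4)*(h - 1)*(h + 3)*(h^2 - h - 2) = (h - 4)*(h - 2)*(h - 1)*(h + 3)*(h + 1)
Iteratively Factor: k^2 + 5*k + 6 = (k + 3)*(k + 2)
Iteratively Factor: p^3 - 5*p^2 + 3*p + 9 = (p + 1)*(p^2 - 6*p + 9) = (p - 3)*(p + 1)*(p - 3)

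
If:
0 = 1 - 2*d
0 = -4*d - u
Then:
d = 1/2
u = -2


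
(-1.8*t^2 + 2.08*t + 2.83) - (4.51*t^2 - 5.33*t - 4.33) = -6.31*t^2 + 7.41*t + 7.16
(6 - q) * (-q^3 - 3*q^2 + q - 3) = q^4 - 3*q^3 - 19*q^2 + 9*q - 18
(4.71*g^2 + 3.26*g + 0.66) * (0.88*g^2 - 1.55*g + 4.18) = 4.1448*g^4 - 4.4317*g^3 + 15.2156*g^2 + 12.6038*g + 2.7588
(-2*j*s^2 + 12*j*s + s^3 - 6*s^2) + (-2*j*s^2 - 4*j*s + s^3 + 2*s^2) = -4*j*s^2 + 8*j*s + 2*s^3 - 4*s^2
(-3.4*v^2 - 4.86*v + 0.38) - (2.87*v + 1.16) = -3.4*v^2 - 7.73*v - 0.78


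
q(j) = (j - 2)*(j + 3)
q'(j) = 2*j + 1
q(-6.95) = 35.35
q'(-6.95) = -12.90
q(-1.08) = -5.91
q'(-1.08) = -1.16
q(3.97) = 13.73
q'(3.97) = 8.94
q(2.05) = 0.25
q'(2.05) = 5.10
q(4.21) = 15.93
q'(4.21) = 9.42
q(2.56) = 3.11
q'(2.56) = 6.12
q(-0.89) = -6.10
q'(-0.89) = -0.78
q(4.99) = 23.89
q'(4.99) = 10.98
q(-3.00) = 0.00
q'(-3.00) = -5.00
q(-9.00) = 66.00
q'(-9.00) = -17.00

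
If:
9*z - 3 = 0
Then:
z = 1/3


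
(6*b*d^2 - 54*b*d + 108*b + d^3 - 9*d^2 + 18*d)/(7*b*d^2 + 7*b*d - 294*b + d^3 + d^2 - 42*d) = (6*b*d - 18*b + d^2 - 3*d)/(7*b*d + 49*b + d^2 + 7*d)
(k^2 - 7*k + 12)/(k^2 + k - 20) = (k - 3)/(k + 5)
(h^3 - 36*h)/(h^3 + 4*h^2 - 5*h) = (h^2 - 36)/(h^2 + 4*h - 5)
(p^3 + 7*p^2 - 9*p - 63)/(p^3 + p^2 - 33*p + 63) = (p + 3)/(p - 3)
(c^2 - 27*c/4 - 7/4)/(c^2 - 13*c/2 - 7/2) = (4*c + 1)/(2*(2*c + 1))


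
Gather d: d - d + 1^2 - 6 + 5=0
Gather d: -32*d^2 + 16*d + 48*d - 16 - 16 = -32*d^2 + 64*d - 32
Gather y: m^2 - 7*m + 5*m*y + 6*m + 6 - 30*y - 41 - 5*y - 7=m^2 - m + y*(5*m - 35) - 42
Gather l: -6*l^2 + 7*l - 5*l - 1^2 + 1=-6*l^2 + 2*l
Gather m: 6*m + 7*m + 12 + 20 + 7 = 13*m + 39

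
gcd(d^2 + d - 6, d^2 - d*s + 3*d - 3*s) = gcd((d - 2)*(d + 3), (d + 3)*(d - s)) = d + 3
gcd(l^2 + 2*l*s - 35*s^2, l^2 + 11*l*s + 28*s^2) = l + 7*s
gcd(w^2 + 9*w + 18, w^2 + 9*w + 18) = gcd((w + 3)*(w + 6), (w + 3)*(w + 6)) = w^2 + 9*w + 18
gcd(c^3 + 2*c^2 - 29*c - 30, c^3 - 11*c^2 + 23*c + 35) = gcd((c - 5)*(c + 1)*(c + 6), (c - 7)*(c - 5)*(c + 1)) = c^2 - 4*c - 5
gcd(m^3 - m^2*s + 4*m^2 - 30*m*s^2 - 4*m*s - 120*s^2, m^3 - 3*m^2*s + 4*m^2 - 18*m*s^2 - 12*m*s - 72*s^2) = -m^2 + 6*m*s - 4*m + 24*s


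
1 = 1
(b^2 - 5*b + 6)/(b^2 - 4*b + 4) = (b - 3)/(b - 2)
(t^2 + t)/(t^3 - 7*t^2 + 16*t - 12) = t*(t + 1)/(t^3 - 7*t^2 + 16*t - 12)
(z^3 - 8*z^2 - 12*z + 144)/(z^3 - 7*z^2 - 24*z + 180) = (z + 4)/(z + 5)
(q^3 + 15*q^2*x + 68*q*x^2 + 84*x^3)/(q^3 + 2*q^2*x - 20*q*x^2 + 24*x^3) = (q^2 + 9*q*x + 14*x^2)/(q^2 - 4*q*x + 4*x^2)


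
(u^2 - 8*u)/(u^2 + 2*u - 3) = u*(u - 8)/(u^2 + 2*u - 3)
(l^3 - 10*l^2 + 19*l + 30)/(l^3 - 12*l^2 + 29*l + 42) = (l - 5)/(l - 7)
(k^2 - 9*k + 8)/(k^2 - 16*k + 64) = (k - 1)/(k - 8)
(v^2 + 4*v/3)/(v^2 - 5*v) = (v + 4/3)/(v - 5)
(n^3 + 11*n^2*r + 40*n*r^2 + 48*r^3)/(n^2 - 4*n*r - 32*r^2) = (-n^2 - 7*n*r - 12*r^2)/(-n + 8*r)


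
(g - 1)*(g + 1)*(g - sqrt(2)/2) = g^3 - sqrt(2)*g^2/2 - g + sqrt(2)/2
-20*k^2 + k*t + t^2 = (-4*k + t)*(5*k + t)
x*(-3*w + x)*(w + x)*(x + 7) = -3*w^2*x^2 - 21*w^2*x - 2*w*x^3 - 14*w*x^2 + x^4 + 7*x^3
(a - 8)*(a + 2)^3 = a^4 - 2*a^3 - 36*a^2 - 88*a - 64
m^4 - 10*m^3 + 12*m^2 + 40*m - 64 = (m - 8)*(m - 2)^2*(m + 2)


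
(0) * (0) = 0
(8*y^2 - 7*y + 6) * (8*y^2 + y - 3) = 64*y^4 - 48*y^3 + 17*y^2 + 27*y - 18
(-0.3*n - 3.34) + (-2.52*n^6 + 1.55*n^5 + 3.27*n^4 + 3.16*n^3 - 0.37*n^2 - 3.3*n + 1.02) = -2.52*n^6 + 1.55*n^5 + 3.27*n^4 + 3.16*n^3 - 0.37*n^2 - 3.6*n - 2.32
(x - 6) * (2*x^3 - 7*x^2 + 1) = 2*x^4 - 19*x^3 + 42*x^2 + x - 6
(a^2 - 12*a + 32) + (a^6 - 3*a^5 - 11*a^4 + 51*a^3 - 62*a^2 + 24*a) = a^6 - 3*a^5 - 11*a^4 + 51*a^3 - 61*a^2 + 12*a + 32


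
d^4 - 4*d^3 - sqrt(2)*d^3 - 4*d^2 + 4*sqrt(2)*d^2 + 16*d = d*(d - 4)*(d - 2*sqrt(2))*(d + sqrt(2))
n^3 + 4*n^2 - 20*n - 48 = (n - 4)*(n + 2)*(n + 6)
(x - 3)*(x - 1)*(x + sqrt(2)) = x^3 - 4*x^2 + sqrt(2)*x^2 - 4*sqrt(2)*x + 3*x + 3*sqrt(2)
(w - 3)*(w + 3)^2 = w^3 + 3*w^2 - 9*w - 27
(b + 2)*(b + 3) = b^2 + 5*b + 6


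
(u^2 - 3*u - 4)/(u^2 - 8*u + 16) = (u + 1)/(u - 4)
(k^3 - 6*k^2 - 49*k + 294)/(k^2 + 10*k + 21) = (k^2 - 13*k + 42)/(k + 3)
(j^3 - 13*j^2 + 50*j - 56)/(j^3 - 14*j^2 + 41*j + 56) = (j^2 - 6*j + 8)/(j^2 - 7*j - 8)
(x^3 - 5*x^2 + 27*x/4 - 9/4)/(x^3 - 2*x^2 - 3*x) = (x^2 - 2*x + 3/4)/(x*(x + 1))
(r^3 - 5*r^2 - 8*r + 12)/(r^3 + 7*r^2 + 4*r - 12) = (r - 6)/(r + 6)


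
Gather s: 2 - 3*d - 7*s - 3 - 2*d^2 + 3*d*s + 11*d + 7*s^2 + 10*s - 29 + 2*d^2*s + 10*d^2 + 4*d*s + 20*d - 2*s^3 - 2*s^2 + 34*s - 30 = 8*d^2 + 28*d - 2*s^3 + 5*s^2 + s*(2*d^2 + 7*d + 37) - 60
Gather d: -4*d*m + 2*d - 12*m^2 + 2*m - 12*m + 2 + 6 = d*(2 - 4*m) - 12*m^2 - 10*m + 8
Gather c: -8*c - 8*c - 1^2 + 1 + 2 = 2 - 16*c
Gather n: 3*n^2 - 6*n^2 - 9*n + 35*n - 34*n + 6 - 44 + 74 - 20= -3*n^2 - 8*n + 16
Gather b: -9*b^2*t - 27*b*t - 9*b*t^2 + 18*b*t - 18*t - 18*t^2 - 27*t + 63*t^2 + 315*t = -9*b^2*t + b*(-9*t^2 - 9*t) + 45*t^2 + 270*t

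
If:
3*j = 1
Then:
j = 1/3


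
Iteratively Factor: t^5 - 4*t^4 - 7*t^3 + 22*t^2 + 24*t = (t - 3)*(t^4 - t^3 - 10*t^2 - 8*t) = (t - 3)*(t + 2)*(t^3 - 3*t^2 - 4*t) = t*(t - 3)*(t + 2)*(t^2 - 3*t - 4) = t*(t - 4)*(t - 3)*(t + 2)*(t + 1)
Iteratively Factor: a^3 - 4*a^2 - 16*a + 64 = (a - 4)*(a^2 - 16) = (a - 4)^2*(a + 4)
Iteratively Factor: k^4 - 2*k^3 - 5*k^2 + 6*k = (k)*(k^3 - 2*k^2 - 5*k + 6) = k*(k + 2)*(k^2 - 4*k + 3) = k*(k - 1)*(k + 2)*(k - 3)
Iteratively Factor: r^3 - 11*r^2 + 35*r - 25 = (r - 5)*(r^2 - 6*r + 5) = (r - 5)^2*(r - 1)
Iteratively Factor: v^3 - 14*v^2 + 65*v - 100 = (v - 4)*(v^2 - 10*v + 25) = (v - 5)*(v - 4)*(v - 5)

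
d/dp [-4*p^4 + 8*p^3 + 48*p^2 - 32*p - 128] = -16*p^3 + 24*p^2 + 96*p - 32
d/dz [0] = 0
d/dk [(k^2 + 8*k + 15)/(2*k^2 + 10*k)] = -3/(2*k^2)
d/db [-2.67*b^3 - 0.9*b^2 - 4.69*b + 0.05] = -8.01*b^2 - 1.8*b - 4.69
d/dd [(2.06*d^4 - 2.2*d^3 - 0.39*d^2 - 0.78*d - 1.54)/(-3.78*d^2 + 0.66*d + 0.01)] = (-15.5736*d^5 + 12.3948*d^4 - 2.8216*d^3 - 3.2718*d^2 - 11.6502*d + 1.0086)/(14.2884*d^4 - 4.9896*d^3 + 0.36*d^2 + 0.0132*d + 0.0001)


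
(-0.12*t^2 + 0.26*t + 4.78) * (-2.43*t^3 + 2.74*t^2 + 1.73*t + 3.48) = 0.2916*t^5 - 0.9606*t^4 - 11.1106*t^3 + 13.1294*t^2 + 9.1742*t + 16.6344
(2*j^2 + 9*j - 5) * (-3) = -6*j^2 - 27*j + 15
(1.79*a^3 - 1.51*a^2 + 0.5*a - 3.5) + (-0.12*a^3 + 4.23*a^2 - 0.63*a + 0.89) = 1.67*a^3 + 2.72*a^2 - 0.13*a - 2.61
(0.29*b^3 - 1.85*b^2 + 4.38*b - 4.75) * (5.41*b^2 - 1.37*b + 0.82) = 1.5689*b^5 - 10.4058*b^4 + 26.4681*b^3 - 33.2151*b^2 + 10.0991*b - 3.895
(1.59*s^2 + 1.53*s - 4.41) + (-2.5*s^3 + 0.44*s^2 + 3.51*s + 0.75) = -2.5*s^3 + 2.03*s^2 + 5.04*s - 3.66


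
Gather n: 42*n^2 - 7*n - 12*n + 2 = 42*n^2 - 19*n + 2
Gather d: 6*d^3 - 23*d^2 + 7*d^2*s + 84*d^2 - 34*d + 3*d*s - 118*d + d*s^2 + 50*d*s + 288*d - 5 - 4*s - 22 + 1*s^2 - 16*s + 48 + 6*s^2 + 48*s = 6*d^3 + d^2*(7*s + 61) + d*(s^2 + 53*s + 136) + 7*s^2 + 28*s + 21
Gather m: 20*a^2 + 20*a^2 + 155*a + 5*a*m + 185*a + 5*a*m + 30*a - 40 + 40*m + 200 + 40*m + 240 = 40*a^2 + 370*a + m*(10*a + 80) + 400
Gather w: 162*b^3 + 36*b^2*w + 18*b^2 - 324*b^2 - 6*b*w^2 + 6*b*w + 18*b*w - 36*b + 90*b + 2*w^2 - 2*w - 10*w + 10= 162*b^3 - 306*b^2 + 54*b + w^2*(2 - 6*b) + w*(36*b^2 + 24*b - 12) + 10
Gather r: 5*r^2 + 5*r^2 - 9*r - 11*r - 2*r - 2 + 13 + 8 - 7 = 10*r^2 - 22*r + 12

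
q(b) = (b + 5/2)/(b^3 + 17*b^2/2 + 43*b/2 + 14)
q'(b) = (b + 5/2)*(-3*b^2 - 17*b - 43/2)/(b^3 + 17*b^2/2 + 43*b/2 + 14)^2 + 1/(b^3 + 17*b^2/2 + 43*b/2 + 14)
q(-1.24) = -0.84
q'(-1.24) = -3.50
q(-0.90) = 1.99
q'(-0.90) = -20.01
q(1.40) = 0.06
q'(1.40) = -0.03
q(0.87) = 0.08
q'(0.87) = -0.06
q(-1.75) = -0.25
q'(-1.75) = -0.42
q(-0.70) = 0.65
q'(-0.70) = -2.23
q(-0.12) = 0.21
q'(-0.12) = -0.26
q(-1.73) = -0.26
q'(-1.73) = -0.44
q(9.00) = 0.01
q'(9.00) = 0.00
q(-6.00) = 0.14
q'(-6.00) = 0.11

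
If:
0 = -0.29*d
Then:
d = 0.00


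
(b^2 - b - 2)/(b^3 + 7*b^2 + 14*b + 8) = (b - 2)/(b^2 + 6*b + 8)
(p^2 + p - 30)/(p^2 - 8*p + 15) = (p + 6)/(p - 3)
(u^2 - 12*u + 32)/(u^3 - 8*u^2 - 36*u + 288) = (u - 4)/(u^2 - 36)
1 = 1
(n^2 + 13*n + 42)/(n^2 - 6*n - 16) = (n^2 + 13*n + 42)/(n^2 - 6*n - 16)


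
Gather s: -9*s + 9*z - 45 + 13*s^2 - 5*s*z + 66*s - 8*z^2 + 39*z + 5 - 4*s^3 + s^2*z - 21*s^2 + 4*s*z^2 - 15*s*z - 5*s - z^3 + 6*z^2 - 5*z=-4*s^3 + s^2*(z - 8) + s*(4*z^2 - 20*z + 52) - z^3 - 2*z^2 + 43*z - 40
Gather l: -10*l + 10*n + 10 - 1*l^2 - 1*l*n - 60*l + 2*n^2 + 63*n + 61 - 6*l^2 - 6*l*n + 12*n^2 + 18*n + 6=-7*l^2 + l*(-7*n - 70) + 14*n^2 + 91*n + 77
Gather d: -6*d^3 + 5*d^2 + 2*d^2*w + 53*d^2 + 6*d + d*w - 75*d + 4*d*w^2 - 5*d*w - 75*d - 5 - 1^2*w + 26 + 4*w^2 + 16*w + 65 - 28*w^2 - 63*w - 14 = -6*d^3 + d^2*(2*w + 58) + d*(4*w^2 - 4*w - 144) - 24*w^2 - 48*w + 72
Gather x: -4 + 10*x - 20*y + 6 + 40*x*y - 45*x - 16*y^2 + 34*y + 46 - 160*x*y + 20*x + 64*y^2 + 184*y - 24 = x*(-120*y - 15) + 48*y^2 + 198*y + 24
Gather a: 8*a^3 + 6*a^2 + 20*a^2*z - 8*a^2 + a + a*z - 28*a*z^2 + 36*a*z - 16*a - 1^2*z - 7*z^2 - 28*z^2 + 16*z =8*a^3 + a^2*(20*z - 2) + a*(-28*z^2 + 37*z - 15) - 35*z^2 + 15*z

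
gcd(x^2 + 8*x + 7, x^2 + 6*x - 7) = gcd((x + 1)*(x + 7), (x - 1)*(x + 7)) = x + 7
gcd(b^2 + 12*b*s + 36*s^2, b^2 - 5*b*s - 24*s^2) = 1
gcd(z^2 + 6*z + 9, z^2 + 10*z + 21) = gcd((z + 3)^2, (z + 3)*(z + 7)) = z + 3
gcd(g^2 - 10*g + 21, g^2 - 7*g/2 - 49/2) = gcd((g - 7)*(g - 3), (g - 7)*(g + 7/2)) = g - 7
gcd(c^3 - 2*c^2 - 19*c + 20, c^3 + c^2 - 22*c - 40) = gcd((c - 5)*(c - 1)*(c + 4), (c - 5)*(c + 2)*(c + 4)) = c^2 - c - 20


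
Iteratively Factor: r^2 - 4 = (r + 2)*(r - 2)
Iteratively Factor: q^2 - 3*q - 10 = (q + 2)*(q - 5)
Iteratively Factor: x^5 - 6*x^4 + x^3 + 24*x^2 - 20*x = (x - 5)*(x^4 - x^3 - 4*x^2 + 4*x) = (x - 5)*(x - 2)*(x^3 + x^2 - 2*x) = (x - 5)*(x - 2)*(x + 2)*(x^2 - x) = x*(x - 5)*(x - 2)*(x + 2)*(x - 1)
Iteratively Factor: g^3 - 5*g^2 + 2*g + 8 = (g - 4)*(g^2 - g - 2) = (g - 4)*(g + 1)*(g - 2)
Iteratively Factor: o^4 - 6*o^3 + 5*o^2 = (o - 1)*(o^3 - 5*o^2) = (o - 5)*(o - 1)*(o^2) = o*(o - 5)*(o - 1)*(o)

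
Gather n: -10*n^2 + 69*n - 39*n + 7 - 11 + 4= -10*n^2 + 30*n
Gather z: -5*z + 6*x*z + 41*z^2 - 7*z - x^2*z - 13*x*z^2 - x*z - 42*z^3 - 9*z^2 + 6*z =-42*z^3 + z^2*(32 - 13*x) + z*(-x^2 + 5*x - 6)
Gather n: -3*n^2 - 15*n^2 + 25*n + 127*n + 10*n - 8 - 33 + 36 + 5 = -18*n^2 + 162*n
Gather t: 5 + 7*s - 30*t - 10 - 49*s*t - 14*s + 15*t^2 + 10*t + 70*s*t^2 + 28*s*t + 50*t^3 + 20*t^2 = -7*s + 50*t^3 + t^2*(70*s + 35) + t*(-21*s - 20) - 5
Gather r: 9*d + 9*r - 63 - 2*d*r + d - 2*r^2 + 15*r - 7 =10*d - 2*r^2 + r*(24 - 2*d) - 70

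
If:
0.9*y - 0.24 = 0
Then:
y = 0.27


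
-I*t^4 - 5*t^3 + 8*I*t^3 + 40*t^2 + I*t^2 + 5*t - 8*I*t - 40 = (t - 8)*(t + 1)*(t - 5*I)*(-I*t + I)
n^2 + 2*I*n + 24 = (n - 4*I)*(n + 6*I)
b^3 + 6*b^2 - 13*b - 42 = (b - 3)*(b + 2)*(b + 7)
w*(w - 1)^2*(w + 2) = w^4 - 3*w^2 + 2*w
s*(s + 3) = s^2 + 3*s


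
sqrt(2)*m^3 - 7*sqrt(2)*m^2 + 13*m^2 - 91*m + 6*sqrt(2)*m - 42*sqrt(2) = (m - 7)*(m + 6*sqrt(2))*(sqrt(2)*m + 1)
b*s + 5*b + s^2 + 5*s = (b + s)*(s + 5)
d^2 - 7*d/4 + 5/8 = (d - 5/4)*(d - 1/2)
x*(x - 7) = x^2 - 7*x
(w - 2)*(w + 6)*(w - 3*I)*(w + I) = w^4 + 4*w^3 - 2*I*w^3 - 9*w^2 - 8*I*w^2 + 12*w + 24*I*w - 36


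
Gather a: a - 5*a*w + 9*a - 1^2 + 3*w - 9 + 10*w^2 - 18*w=a*(10 - 5*w) + 10*w^2 - 15*w - 10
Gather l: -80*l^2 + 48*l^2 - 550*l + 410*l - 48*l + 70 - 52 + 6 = -32*l^2 - 188*l + 24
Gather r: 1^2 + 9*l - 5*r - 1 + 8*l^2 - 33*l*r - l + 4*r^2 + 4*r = 8*l^2 + 8*l + 4*r^2 + r*(-33*l - 1)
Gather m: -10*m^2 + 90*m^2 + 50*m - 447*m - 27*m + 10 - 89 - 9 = 80*m^2 - 424*m - 88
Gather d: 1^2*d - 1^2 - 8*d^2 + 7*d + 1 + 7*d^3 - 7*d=7*d^3 - 8*d^2 + d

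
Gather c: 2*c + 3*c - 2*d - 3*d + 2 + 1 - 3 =5*c - 5*d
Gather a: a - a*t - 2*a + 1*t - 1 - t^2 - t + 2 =a*(-t - 1) - t^2 + 1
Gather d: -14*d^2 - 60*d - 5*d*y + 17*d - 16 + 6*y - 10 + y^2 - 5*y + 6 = -14*d^2 + d*(-5*y - 43) + y^2 + y - 20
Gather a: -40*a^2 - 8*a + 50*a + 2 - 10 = -40*a^2 + 42*a - 8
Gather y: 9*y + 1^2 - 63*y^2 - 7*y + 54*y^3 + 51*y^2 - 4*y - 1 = 54*y^3 - 12*y^2 - 2*y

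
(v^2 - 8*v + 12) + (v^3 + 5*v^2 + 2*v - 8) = v^3 + 6*v^2 - 6*v + 4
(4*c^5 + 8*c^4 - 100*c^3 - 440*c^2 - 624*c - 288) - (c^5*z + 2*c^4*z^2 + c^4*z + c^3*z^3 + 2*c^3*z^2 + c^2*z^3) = -c^5*z + 4*c^5 - 2*c^4*z^2 - c^4*z + 8*c^4 - c^3*z^3 - 2*c^3*z^2 - 100*c^3 - c^2*z^3 - 440*c^2 - 624*c - 288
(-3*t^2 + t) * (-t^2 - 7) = 3*t^4 - t^3 + 21*t^2 - 7*t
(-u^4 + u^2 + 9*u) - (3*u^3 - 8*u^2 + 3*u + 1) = -u^4 - 3*u^3 + 9*u^2 + 6*u - 1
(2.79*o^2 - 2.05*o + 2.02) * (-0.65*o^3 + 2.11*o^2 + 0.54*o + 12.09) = -1.8135*o^5 + 7.2194*o^4 - 4.1319*o^3 + 36.8863*o^2 - 23.6937*o + 24.4218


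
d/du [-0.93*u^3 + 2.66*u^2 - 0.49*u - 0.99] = -2.79*u^2 + 5.32*u - 0.49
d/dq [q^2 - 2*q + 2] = 2*q - 2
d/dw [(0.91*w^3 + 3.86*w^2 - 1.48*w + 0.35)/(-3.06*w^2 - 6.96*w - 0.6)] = (-2.7846*w^4 - 12.6672*w^3 - 33.0324*w^2 - 2.49*w + 3.324)/(9.3636*w^4 + 42.5952*w^3 + 52.1136*w^2 + 8.352*w + 0.36)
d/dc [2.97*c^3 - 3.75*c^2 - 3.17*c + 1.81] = 8.91*c^2 - 7.5*c - 3.17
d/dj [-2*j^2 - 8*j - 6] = -4*j - 8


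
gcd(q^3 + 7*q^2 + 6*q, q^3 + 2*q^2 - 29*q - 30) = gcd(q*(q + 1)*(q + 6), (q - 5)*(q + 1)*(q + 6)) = q^2 + 7*q + 6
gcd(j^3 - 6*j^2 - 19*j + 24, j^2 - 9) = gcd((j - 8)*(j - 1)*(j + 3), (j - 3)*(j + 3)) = j + 3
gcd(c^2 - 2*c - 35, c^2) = 1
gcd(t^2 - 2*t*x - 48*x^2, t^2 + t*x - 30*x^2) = t + 6*x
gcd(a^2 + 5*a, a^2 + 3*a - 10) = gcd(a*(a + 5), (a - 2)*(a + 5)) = a + 5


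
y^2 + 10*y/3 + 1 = (y + 1/3)*(y + 3)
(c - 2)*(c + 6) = c^2 + 4*c - 12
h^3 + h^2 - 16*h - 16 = (h - 4)*(h + 1)*(h + 4)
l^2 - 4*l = l*(l - 4)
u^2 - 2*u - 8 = (u - 4)*(u + 2)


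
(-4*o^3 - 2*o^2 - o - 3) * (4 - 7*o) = 28*o^4 - 2*o^3 - o^2 + 17*o - 12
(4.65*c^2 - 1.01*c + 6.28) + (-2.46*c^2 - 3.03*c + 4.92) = 2.19*c^2 - 4.04*c + 11.2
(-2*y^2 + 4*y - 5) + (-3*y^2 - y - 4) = -5*y^2 + 3*y - 9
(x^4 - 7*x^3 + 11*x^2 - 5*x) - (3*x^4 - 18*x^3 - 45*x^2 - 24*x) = -2*x^4 + 11*x^3 + 56*x^2 + 19*x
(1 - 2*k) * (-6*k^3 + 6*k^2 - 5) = 12*k^4 - 18*k^3 + 6*k^2 + 10*k - 5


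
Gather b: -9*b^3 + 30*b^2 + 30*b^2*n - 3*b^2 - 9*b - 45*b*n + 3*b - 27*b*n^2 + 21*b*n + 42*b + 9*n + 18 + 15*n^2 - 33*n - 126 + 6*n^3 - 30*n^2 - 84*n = -9*b^3 + b^2*(30*n + 27) + b*(-27*n^2 - 24*n + 36) + 6*n^3 - 15*n^2 - 108*n - 108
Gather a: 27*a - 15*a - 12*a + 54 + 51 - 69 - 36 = 0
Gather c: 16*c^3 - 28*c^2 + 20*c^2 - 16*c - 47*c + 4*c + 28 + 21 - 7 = 16*c^3 - 8*c^2 - 59*c + 42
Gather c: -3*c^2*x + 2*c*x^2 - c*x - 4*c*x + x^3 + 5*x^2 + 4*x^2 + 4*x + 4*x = -3*c^2*x + c*(2*x^2 - 5*x) + x^3 + 9*x^2 + 8*x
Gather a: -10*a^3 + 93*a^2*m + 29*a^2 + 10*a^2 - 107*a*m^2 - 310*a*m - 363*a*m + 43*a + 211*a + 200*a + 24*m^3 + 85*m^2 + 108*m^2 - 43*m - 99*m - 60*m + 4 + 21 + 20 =-10*a^3 + a^2*(93*m + 39) + a*(-107*m^2 - 673*m + 454) + 24*m^3 + 193*m^2 - 202*m + 45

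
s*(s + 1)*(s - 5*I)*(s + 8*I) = s^4 + s^3 + 3*I*s^3 + 40*s^2 + 3*I*s^2 + 40*s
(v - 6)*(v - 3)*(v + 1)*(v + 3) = v^4 - 5*v^3 - 15*v^2 + 45*v + 54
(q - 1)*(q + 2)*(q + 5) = q^3 + 6*q^2 + 3*q - 10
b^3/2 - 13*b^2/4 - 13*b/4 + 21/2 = (b/2 + 1)*(b - 7)*(b - 3/2)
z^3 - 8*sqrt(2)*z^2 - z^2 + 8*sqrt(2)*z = z*(z - 1)*(z - 8*sqrt(2))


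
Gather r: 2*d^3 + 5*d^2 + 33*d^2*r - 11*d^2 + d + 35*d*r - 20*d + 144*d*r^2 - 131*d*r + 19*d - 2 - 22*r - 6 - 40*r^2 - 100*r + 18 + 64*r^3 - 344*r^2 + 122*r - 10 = 2*d^3 - 6*d^2 + 64*r^3 + r^2*(144*d - 384) + r*(33*d^2 - 96*d)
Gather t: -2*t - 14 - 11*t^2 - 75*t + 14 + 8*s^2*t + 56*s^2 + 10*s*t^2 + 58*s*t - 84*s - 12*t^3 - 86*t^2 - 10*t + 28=56*s^2 - 84*s - 12*t^3 + t^2*(10*s - 97) + t*(8*s^2 + 58*s - 87) + 28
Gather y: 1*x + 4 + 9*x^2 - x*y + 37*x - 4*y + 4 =9*x^2 + 38*x + y*(-x - 4) + 8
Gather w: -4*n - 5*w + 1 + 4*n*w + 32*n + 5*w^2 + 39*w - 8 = 28*n + 5*w^2 + w*(4*n + 34) - 7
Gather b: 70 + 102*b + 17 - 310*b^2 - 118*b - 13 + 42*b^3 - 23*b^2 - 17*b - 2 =42*b^3 - 333*b^2 - 33*b + 72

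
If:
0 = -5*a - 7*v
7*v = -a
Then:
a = 0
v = 0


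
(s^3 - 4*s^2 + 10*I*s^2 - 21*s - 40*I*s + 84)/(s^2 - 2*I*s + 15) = (s^2 + s*(-4 + 7*I) - 28*I)/(s - 5*I)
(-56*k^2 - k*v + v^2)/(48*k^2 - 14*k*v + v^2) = (7*k + v)/(-6*k + v)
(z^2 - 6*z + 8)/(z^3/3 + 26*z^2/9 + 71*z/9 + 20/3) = 9*(z^2 - 6*z + 8)/(3*z^3 + 26*z^2 + 71*z + 60)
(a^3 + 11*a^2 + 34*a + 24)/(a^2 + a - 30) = (a^2 + 5*a + 4)/(a - 5)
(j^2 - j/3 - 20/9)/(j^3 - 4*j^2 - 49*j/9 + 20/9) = (3*j - 5)/(3*j^2 - 16*j + 5)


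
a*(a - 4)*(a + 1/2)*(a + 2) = a^4 - 3*a^3/2 - 9*a^2 - 4*a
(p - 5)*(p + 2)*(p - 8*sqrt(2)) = p^3 - 8*sqrt(2)*p^2 - 3*p^2 - 10*p + 24*sqrt(2)*p + 80*sqrt(2)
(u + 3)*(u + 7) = u^2 + 10*u + 21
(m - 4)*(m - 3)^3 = m^4 - 13*m^3 + 63*m^2 - 135*m + 108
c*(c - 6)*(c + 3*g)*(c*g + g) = c^4*g + 3*c^3*g^2 - 5*c^3*g - 15*c^2*g^2 - 6*c^2*g - 18*c*g^2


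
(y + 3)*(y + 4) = y^2 + 7*y + 12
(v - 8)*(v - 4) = v^2 - 12*v + 32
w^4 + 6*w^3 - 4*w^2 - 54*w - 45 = (w - 3)*(w + 1)*(w + 3)*(w + 5)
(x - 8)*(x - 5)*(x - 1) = x^3 - 14*x^2 + 53*x - 40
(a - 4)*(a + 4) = a^2 - 16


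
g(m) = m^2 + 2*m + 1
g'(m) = 2*m + 2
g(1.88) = 8.29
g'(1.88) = 5.76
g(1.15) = 4.62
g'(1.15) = 4.30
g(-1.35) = 0.12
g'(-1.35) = -0.70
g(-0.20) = 0.64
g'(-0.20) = 1.60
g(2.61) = 13.03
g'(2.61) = 7.22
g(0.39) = 1.93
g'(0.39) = 2.78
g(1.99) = 8.94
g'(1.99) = 5.98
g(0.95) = 3.80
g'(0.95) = 3.90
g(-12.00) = 121.00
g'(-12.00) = -22.00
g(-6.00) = 25.00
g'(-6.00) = -10.00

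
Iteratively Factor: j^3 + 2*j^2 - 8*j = (j)*(j^2 + 2*j - 8) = j*(j - 2)*(j + 4)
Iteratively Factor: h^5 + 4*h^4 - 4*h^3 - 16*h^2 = (h - 2)*(h^4 + 6*h^3 + 8*h^2) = h*(h - 2)*(h^3 + 6*h^2 + 8*h) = h*(h - 2)*(h + 4)*(h^2 + 2*h) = h*(h - 2)*(h + 2)*(h + 4)*(h)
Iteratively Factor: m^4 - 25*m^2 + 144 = (m - 4)*(m^3 + 4*m^2 - 9*m - 36) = (m - 4)*(m - 3)*(m^2 + 7*m + 12) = (m - 4)*(m - 3)*(m + 3)*(m + 4)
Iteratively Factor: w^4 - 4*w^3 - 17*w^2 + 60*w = (w)*(w^3 - 4*w^2 - 17*w + 60) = w*(w - 3)*(w^2 - w - 20) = w*(w - 3)*(w + 4)*(w - 5)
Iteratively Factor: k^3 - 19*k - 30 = (k - 5)*(k^2 + 5*k + 6) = (k - 5)*(k + 2)*(k + 3)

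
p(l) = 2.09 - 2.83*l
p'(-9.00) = -2.83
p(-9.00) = 27.56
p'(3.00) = -2.83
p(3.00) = -6.40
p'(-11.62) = -2.83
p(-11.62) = 34.97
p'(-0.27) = -2.83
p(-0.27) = 2.85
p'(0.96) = -2.83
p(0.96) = -0.63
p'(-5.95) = -2.83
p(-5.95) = 18.93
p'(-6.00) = -2.83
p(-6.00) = 19.07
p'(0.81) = -2.83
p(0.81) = -0.20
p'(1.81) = -2.83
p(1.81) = -3.03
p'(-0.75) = -2.83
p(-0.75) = 4.21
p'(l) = -2.83000000000000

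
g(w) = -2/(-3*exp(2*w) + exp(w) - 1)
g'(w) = -2*(6*exp(2*w) - exp(w))/(-3*exp(2*w) + exp(w) - 1)^2 = (2 - 12*exp(w))*exp(w)/(3*exp(2*w) - exp(w) + 1)^2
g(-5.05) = 2.01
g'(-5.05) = 0.01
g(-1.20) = 2.06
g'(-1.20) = -0.52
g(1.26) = 0.06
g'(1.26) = -0.12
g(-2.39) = 2.14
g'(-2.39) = 0.09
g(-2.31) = 2.15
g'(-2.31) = 0.09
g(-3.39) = 2.06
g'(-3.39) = 0.06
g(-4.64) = 2.02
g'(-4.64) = 0.02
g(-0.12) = 0.81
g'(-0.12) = -1.25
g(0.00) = 0.67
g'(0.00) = -1.11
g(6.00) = 0.00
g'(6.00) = 0.00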